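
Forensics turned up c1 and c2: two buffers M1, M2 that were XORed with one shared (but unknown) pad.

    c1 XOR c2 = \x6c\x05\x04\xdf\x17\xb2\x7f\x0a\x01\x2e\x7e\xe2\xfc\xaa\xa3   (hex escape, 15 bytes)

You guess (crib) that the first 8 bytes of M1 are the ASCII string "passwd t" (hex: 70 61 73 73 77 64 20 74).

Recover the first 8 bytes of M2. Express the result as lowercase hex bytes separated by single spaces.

1c 64 77 ac 60 d6 5f 7e

Since c1 ⊕ c2 = M1 ⊕ M2, XORing with the guessed M1 bytes yields the corresponding M2 bytes: M2 = (c1 ⊕ c2) ⊕ M1.
6c xor 70 = 1c
05 xor 61 = 64
04 xor 73 = 77
df xor 73 = ac
17 xor 77 = 60
b2 xor 64 = d6
7f xor 20 = 5f
0a xor 74 = 7e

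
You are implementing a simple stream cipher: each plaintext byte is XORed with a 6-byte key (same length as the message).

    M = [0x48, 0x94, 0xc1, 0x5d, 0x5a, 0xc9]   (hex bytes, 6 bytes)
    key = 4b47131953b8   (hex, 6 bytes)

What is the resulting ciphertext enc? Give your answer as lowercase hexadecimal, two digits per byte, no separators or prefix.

03d3d2440971

XOR is its own inverse, so applying the key byte-wise gives the result directly.
byte 0:  72 ^  75 =   3
byte 1: 148 ^  71 = 211
byte 2: 193 ^  19 = 210
byte 3:  93 ^  25 =  68
byte 4:  90 ^  83 =   9
byte 5: 201 ^ 184 = 113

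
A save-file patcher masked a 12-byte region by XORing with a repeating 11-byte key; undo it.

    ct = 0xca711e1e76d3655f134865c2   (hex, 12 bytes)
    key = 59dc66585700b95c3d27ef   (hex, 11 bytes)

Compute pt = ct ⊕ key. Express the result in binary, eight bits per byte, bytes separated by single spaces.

10010011 10101101 01111000 01000110 00100001 11010011 11011100 00000011 00101110 01101111 10001010 10011011

The 11-byte key repeats, so the effective keystream is 59 dc 66 58 57 00 b9 5c 3d 27 ef 59.
byte 0: 202 ⊕  89 = 147
byte 1: 113 ⊕ 220 = 173
byte 2:  30 ⊕ 102 = 120
byte 3:  30 ⊕  88 =  70
byte 4: 118 ⊕  87 =  33
byte 5: 211 ⊕   0 = 211
byte 6: 101 ⊕ 185 = 220
byte 7:  95 ⊕  92 =   3
byte 8:  19 ⊕  61 =  46
byte 9:  72 ⊕  39 = 111
byte 10: 101 ⊕ 239 = 138
byte 11: 194 ⊕  89 = 155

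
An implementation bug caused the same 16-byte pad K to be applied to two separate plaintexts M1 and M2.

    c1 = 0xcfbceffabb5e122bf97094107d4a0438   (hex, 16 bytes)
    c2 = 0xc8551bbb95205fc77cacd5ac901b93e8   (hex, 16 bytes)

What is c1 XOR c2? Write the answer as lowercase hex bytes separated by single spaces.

c1 ⊕ c2 = (M1 ⊕ K) ⊕ (M2 ⊕ K) = M1 ⊕ M2 — the shared key cancels under XOR.
byte 0: cf ^ c8 = 07
byte 1: bc ^ 55 = e9
byte 2: ef ^ 1b = f4
byte 3: fa ^ bb = 41
byte 4: bb ^ 95 = 2e
byte 5: 5e ^ 20 = 7e
byte 6: 12 ^ 5f = 4d
byte 7: 2b ^ c7 = ec
byte 8: f9 ^ 7c = 85
byte 9: 70 ^ ac = dc
byte 10: 94 ^ d5 = 41
byte 11: 10 ^ ac = bc
byte 12: 7d ^ 90 = ed
byte 13: 4a ^ 1b = 51
byte 14: 04 ^ 93 = 97
byte 15: 38 ^ e8 = d0

07 e9 f4 41 2e 7e 4d ec 85 dc 41 bc ed 51 97 d0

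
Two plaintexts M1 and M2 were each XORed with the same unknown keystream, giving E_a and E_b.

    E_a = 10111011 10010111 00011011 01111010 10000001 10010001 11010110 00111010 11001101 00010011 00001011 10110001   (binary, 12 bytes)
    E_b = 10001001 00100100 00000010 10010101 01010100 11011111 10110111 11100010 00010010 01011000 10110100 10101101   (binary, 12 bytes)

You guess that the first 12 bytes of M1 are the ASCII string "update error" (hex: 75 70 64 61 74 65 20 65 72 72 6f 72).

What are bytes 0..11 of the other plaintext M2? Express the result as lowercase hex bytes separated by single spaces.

47 c3 7d 8e a1 2b 41 bd ad 39 d0 6e

First, E_a ⊕ E_b = (M1 ⊕ K) ⊕ (M2 ⊕ K) = M1 ⊕ M2, so the key drops out. Then M2 = (M1 ⊕ M2) ⊕ M1 over the first 12 bytes.
byte 0: (bb ⊕ 89) ⊕ 75 = 32 ⊕ 75 = 47
byte 1: (97 ⊕ 24) ⊕ 70 = b3 ⊕ 70 = c3
byte 2: (1b ⊕ 02) ⊕ 64 = 19 ⊕ 64 = 7d
byte 3: (7a ⊕ 95) ⊕ 61 = ef ⊕ 61 = 8e
byte 4: (81 ⊕ 54) ⊕ 74 = d5 ⊕ 74 = a1
byte 5: (91 ⊕ df) ⊕ 65 = 4e ⊕ 65 = 2b
byte 6: (d6 ⊕ b7) ⊕ 20 = 61 ⊕ 20 = 41
byte 7: (3a ⊕ e2) ⊕ 65 = d8 ⊕ 65 = bd
byte 8: (cd ⊕ 12) ⊕ 72 = df ⊕ 72 = ad
byte 9: (13 ⊕ 58) ⊕ 72 = 4b ⊕ 72 = 39
byte 10: (0b ⊕ b4) ⊕ 6f = bf ⊕ 6f = d0
byte 11: (b1 ⊕ ad) ⊕ 72 = 1c ⊕ 72 = 6e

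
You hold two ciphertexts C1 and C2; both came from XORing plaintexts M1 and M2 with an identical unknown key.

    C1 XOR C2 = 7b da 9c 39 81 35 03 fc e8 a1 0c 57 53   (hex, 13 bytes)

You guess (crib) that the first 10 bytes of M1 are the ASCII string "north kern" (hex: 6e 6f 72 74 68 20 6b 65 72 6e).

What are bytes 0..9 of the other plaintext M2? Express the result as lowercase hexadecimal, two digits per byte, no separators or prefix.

Since C1 ⊕ C2 = M1 ⊕ M2, XORing with the guessed M1 bytes yields the corresponding M2 bytes: M2 = (C1 ⊕ C2) ⊕ M1.
7b xor 6e = 15
da xor 6f = b5
9c xor 72 = ee
39 xor 74 = 4d
81 xor 68 = e9
35 xor 20 = 15
03 xor 6b = 68
fc xor 65 = 99
e8 xor 72 = 9a
a1 xor 6e = cf

15b5ee4de91568999acf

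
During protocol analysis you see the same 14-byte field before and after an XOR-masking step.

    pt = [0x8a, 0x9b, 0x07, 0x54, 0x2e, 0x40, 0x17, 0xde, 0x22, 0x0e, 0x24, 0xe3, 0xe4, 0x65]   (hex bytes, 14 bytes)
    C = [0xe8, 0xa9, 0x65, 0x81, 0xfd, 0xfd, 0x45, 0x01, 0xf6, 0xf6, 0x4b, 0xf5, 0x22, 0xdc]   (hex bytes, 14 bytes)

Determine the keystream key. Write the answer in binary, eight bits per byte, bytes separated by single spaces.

01100010 00110010 01100010 11010101 11010011 10111101 01010010 11011111 11010100 11111000 01101111 00010110 11000110 10111001

Since C = pt ⊕ key, XORing both sides with pt gives key = pt ⊕ C.
8a XOR e8 = 62
9b XOR a9 = 32
07 XOR 65 = 62
54 XOR 81 = d5
2e XOR fd = d3
40 XOR fd = bd
17 XOR 45 = 52
de XOR 01 = df
22 XOR f6 = d4
0e XOR f6 = f8
24 XOR 4b = 6f
e3 XOR f5 = 16
e4 XOR 22 = c6
65 XOR dc = b9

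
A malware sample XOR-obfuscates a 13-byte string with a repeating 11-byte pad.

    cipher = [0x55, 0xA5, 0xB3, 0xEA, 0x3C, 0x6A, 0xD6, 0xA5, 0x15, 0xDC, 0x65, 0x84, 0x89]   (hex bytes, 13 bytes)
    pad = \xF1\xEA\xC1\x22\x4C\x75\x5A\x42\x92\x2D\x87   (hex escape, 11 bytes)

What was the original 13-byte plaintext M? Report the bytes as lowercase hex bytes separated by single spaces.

The 11-byte key repeats, so the effective keystream is f1 ea c1 22 4c 75 5a 42 92 2d 87 f1 ea.
byte 0: 55 XOR f1 = a4
byte 1: a5 XOR ea = 4f
byte 2: b3 XOR c1 = 72
byte 3: ea XOR 22 = c8
byte 4: 3c XOR 4c = 70
byte 5: 6a XOR 75 = 1f
byte 6: d6 XOR 5a = 8c
byte 7: a5 XOR 42 = e7
byte 8: 15 XOR 92 = 87
byte 9: dc XOR 2d = f1
byte 10: 65 XOR 87 = e2
byte 11: 84 XOR f1 = 75
byte 12: 89 XOR ea = 63

a4 4f 72 c8 70 1f 8c e7 87 f1 e2 75 63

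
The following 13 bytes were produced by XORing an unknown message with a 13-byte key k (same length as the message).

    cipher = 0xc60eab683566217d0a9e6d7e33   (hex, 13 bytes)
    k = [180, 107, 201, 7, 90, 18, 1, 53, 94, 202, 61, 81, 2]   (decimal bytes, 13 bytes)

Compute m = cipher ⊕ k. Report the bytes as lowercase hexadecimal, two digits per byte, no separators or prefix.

7265626f6f7420485454502f31

c6 ^ b4 = 72
0e ^ 6b = 65
ab ^ c9 = 62
68 ^ 07 = 6f
35 ^ 5a = 6f
66 ^ 12 = 74
21 ^ 01 = 20
7d ^ 35 = 48
0a ^ 5e = 54
9e ^ ca = 54
6d ^ 3d = 50
7e ^ 51 = 2f
33 ^ 02 = 31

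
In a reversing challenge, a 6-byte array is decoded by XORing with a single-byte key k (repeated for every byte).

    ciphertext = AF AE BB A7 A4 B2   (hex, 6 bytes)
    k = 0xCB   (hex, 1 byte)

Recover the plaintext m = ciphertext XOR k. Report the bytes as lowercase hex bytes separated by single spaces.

64 65 70 6c 6f 79

The 1-byte key repeats, so the effective keystream is cb cb cb cb cb cb.
byte 0: 175 ^ 203 = 100
byte 1: 174 ^ 203 = 101
byte 2: 187 ^ 203 = 112
byte 3: 167 ^ 203 = 108
byte 4: 164 ^ 203 = 111
byte 5: 178 ^ 203 = 121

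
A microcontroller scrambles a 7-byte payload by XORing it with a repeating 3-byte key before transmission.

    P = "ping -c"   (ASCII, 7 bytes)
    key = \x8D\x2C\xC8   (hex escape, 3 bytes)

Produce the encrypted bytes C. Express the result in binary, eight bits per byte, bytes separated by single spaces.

The 3-byte key repeats, so the effective keystream is 8d 2c c8 8d 2c c8 8d.
byte 0: 70 XOR 8d = fd
byte 1: 69 XOR 2c = 45
byte 2: 6e XOR c8 = a6
byte 3: 67 XOR 8d = ea
byte 4: 20 XOR 2c = 0c
byte 5: 2d XOR c8 = e5
byte 6: 63 XOR 8d = ee

11111101 01000101 10100110 11101010 00001100 11100101 11101110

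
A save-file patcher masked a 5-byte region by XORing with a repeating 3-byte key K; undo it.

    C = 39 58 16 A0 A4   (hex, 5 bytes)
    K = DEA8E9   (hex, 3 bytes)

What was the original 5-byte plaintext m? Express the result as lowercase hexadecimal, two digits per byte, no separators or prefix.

The 3-byte key repeats, so the effective keystream is de a8 e9 de a8.
byte 0: 39 XOR de = e7
byte 1: 58 XOR a8 = f0
byte 2: 16 XOR e9 = ff
byte 3: a0 XOR de = 7e
byte 4: a4 XOR a8 = 0c

e7f0ff7e0c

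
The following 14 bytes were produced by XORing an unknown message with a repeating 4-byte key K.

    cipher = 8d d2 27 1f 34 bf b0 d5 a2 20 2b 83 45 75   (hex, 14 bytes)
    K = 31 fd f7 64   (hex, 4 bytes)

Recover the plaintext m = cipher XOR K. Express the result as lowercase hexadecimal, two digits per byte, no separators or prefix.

The 4-byte key repeats, so the effective keystream is 31 fd f7 64 31 fd f7 64 31 fd f7 64 31 fd.
byte 0: 10001101 ⊕ 00110001 = 10111100
byte 1: 11010010 ⊕ 11111101 = 00101111
byte 2: 00100111 ⊕ 11110111 = 11010000
byte 3: 00011111 ⊕ 01100100 = 01111011
byte 4: 00110100 ⊕ 00110001 = 00000101
byte 5: 10111111 ⊕ 11111101 = 01000010
byte 6: 10110000 ⊕ 11110111 = 01000111
byte 7: 11010101 ⊕ 01100100 = 10110001
byte 8: 10100010 ⊕ 00110001 = 10010011
byte 9: 00100000 ⊕ 11111101 = 11011101
byte 10: 00101011 ⊕ 11110111 = 11011100
byte 11: 10000011 ⊕ 01100100 = 11100111
byte 12: 01000101 ⊕ 00110001 = 01110100
byte 13: 01110101 ⊕ 11111101 = 10001000

bc2fd07b054247b193dddce77488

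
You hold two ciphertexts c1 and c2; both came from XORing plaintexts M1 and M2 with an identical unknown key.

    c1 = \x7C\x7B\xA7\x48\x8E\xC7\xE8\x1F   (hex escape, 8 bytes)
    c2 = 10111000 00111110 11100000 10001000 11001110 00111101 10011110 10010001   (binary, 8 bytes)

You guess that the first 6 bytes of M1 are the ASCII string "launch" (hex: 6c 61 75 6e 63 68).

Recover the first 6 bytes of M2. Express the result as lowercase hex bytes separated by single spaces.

a8 24 32 ae 23 92

First, c1 ⊕ c2 = (M1 ⊕ K) ⊕ (M2 ⊕ K) = M1 ⊕ M2, so the key drops out. Then M2 = (M1 ⊕ M2) ⊕ M1 over the first 6 bytes.
byte 0: (7c ^ b8) ^ 6c = c4 ^ 6c = a8
byte 1: (7b ^ 3e) ^ 61 = 45 ^ 61 = 24
byte 2: (a7 ^ e0) ^ 75 = 47 ^ 75 = 32
byte 3: (48 ^ 88) ^ 6e = c0 ^ 6e = ae
byte 4: (8e ^ ce) ^ 63 = 40 ^ 63 = 23
byte 5: (c7 ^ 3d) ^ 68 = fa ^ 68 = 92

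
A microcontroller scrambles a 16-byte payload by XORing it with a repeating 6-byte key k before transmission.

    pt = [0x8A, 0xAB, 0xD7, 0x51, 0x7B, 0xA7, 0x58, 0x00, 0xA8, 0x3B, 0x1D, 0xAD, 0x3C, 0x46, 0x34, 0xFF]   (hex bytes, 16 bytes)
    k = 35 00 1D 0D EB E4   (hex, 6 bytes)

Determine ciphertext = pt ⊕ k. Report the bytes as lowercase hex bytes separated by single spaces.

The 6-byte key repeats, so the effective keystream is 35 00 1d 0d eb e4 35 00 1d 0d eb e4 35 00 1d 0d.
byte 0: 8a ⊕ 35 = bf
byte 1: ab ⊕ 00 = ab
byte 2: d7 ⊕ 1d = ca
byte 3: 51 ⊕ 0d = 5c
byte 4: 7b ⊕ eb = 90
byte 5: a7 ⊕ e4 = 43
byte 6: 58 ⊕ 35 = 6d
byte 7: 00 ⊕ 00 = 00
byte 8: a8 ⊕ 1d = b5
byte 9: 3b ⊕ 0d = 36
byte 10: 1d ⊕ eb = f6
byte 11: ad ⊕ e4 = 49
byte 12: 3c ⊕ 35 = 09
byte 13: 46 ⊕ 00 = 46
byte 14: 34 ⊕ 1d = 29
byte 15: ff ⊕ 0d = f2

bf ab ca 5c 90 43 6d 00 b5 36 f6 49 09 46 29 f2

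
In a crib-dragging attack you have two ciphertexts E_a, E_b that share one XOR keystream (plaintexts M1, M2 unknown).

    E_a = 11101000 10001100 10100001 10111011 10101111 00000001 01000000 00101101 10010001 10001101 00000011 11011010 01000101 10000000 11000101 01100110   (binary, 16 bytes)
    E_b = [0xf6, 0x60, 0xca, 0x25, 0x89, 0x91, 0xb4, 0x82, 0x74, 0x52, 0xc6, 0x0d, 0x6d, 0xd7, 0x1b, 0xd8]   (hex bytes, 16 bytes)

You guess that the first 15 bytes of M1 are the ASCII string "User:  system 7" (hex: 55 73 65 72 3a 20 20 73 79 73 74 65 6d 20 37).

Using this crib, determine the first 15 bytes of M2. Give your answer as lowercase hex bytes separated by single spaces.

First, E_a ⊕ E_b = (M1 ⊕ K) ⊕ (M2 ⊕ K) = M1 ⊕ M2, so the key drops out. Then M2 = (M1 ⊕ M2) ⊕ M1 over the first 15 bytes.
byte 0: (e8 ^ f6) ^ 55 = 1e ^ 55 = 4b
byte 1: (8c ^ 60) ^ 73 = ec ^ 73 = 9f
byte 2: (a1 ^ ca) ^ 65 = 6b ^ 65 = 0e
byte 3: (bb ^ 25) ^ 72 = 9e ^ 72 = ec
byte 4: (af ^ 89) ^ 3a = 26 ^ 3a = 1c
byte 5: (01 ^ 91) ^ 20 = 90 ^ 20 = b0
byte 6: (40 ^ b4) ^ 20 = f4 ^ 20 = d4
byte 7: (2d ^ 82) ^ 73 = af ^ 73 = dc
byte 8: (91 ^ 74) ^ 79 = e5 ^ 79 = 9c
byte 9: (8d ^ 52) ^ 73 = df ^ 73 = ac
byte 10: (03 ^ c6) ^ 74 = c5 ^ 74 = b1
byte 11: (da ^ 0d) ^ 65 = d7 ^ 65 = b2
byte 12: (45 ^ 6d) ^ 6d = 28 ^ 6d = 45
byte 13: (80 ^ d7) ^ 20 = 57 ^ 20 = 77
byte 14: (c5 ^ 1b) ^ 37 = de ^ 37 = e9

4b 9f 0e ec 1c b0 d4 dc 9c ac b1 b2 45 77 e9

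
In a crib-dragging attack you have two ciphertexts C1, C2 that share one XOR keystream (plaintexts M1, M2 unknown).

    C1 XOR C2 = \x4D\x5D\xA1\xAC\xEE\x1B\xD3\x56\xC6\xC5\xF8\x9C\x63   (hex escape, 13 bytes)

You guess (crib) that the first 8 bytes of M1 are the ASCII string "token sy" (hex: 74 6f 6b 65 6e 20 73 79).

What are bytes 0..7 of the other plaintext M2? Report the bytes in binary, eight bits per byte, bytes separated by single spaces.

00111001 00110010 11001010 11001001 10000000 00111011 10100000 00101111

Since C1 ⊕ C2 = M1 ⊕ M2, XORing with the guessed M1 bytes yields the corresponding M2 bytes: M2 = (C1 ⊕ C2) ⊕ M1.
4d xor 74 = 39
5d xor 6f = 32
a1 xor 6b = ca
ac xor 65 = c9
ee xor 6e = 80
1b xor 20 = 3b
d3 xor 73 = a0
56 xor 79 = 2f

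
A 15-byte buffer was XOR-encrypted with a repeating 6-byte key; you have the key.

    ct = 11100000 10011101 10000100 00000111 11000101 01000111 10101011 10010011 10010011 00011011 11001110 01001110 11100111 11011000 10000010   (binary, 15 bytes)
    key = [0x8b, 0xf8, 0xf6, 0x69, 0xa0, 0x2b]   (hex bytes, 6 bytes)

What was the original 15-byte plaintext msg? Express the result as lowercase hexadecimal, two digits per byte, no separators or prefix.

The 6-byte key repeats, so the effective keystream is 8b f8 f6 69 a0 2b 8b f8 f6 69 a0 2b 8b f8 f6.
byte 0: e0 ⊕ 8b = 6b
byte 1: 9d ⊕ f8 = 65
byte 2: 84 ⊕ f6 = 72
byte 3: 07 ⊕ 69 = 6e
byte 4: c5 ⊕ a0 = 65
byte 5: 47 ⊕ 2b = 6c
byte 6: ab ⊕ 8b = 20
byte 7: 93 ⊕ f8 = 6b
byte 8: 93 ⊕ f6 = 65
byte 9: 1b ⊕ 69 = 72
byte 10: ce ⊕ a0 = 6e
byte 11: 4e ⊕ 2b = 65
byte 12: e7 ⊕ 8b = 6c
byte 13: d8 ⊕ f8 = 20
byte 14: 82 ⊕ f6 = 74

6b65726e656c206b65726e656c2074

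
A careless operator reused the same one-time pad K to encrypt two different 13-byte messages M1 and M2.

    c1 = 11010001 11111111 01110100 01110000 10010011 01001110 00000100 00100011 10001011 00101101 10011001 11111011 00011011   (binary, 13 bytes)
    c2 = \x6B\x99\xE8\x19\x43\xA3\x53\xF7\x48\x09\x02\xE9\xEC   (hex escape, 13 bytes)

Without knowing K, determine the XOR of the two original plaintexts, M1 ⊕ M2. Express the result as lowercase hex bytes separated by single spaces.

ba 66 9c 69 d0 ed 57 d4 c3 24 9b 12 f7

c1 ⊕ c2 = (M1 ⊕ K) ⊕ (M2 ⊕ K) = M1 ⊕ M2 — the shared key cancels under XOR.
11010001 ⊕ 01101011 = 10111010
11111111 ⊕ 10011001 = 01100110
01110100 ⊕ 11101000 = 10011100
01110000 ⊕ 00011001 = 01101001
10010011 ⊕ 01000011 = 11010000
01001110 ⊕ 10100011 = 11101101
00000100 ⊕ 01010011 = 01010111
00100011 ⊕ 11110111 = 11010100
10001011 ⊕ 01001000 = 11000011
00101101 ⊕ 00001001 = 00100100
10011001 ⊕ 00000010 = 10011011
11111011 ⊕ 11101001 = 00010010
00011011 ⊕ 11101100 = 11110111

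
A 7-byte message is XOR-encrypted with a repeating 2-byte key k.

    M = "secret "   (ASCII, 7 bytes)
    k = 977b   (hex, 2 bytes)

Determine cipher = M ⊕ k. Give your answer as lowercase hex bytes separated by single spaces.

The 2-byte key repeats, so the effective keystream is 97 7b 97 7b 97 7b 97.
byte 0: 115 ^ 151 = 228
byte 1: 101 ^ 123 =  30
byte 2:  99 ^ 151 = 244
byte 3: 114 ^ 123 =   9
byte 4: 101 ^ 151 = 242
byte 5: 116 ^ 123 =  15
byte 6:  32 ^ 151 = 183

e4 1e f4 09 f2 0f b7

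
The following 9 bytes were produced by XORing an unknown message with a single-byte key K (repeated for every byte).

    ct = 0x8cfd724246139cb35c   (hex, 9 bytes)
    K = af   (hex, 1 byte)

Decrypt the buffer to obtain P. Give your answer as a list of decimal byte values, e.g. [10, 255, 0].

The 1-byte key repeats, so the effective keystream is af af af af af af af af af.
byte 0: 8c XOR af = 23
byte 1: fd XOR af = 52
byte 2: 72 XOR af = dd
byte 3: 42 XOR af = ed
byte 4: 46 XOR af = e9
byte 5: 13 XOR af = bc
byte 6: 9c XOR af = 33
byte 7: b3 XOR af = 1c
byte 8: 5c XOR af = f3

[35, 82, 221, 237, 233, 188, 51, 28, 243]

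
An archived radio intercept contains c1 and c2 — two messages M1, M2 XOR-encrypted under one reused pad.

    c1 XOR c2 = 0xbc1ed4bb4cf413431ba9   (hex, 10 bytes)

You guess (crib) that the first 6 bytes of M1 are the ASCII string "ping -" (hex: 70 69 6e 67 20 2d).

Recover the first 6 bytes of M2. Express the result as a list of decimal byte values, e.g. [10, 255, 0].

Since c1 ⊕ c2 = M1 ⊕ M2, XORing with the guessed M1 bytes yields the corresponding M2 bytes: M2 = (c1 ⊕ c2) ⊕ M1.
byte 0: bc XOR 70 = cc
byte 1: 1e XOR 69 = 77
byte 2: d4 XOR 6e = ba
byte 3: bb XOR 67 = dc
byte 4: 4c XOR 20 = 6c
byte 5: f4 XOR 2d = d9

[204, 119, 186, 220, 108, 217]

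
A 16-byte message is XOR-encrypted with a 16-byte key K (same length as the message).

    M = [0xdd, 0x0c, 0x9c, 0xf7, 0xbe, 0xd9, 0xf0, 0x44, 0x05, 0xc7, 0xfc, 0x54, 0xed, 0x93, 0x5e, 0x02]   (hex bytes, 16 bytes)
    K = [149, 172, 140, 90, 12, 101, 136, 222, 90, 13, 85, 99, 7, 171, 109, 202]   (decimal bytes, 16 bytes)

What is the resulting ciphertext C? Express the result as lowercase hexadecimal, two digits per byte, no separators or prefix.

dd ^ 95 = 48
0c ^ ac = a0
9c ^ 8c = 10
f7 ^ 5a = ad
be ^ 0c = b2
d9 ^ 65 = bc
f0 ^ 88 = 78
44 ^ de = 9a
05 ^ 5a = 5f
c7 ^ 0d = ca
fc ^ 55 = a9
54 ^ 63 = 37
ed ^ 07 = ea
93 ^ ab = 38
5e ^ 6d = 33
02 ^ ca = c8

48a010adb2bc789a5fcaa937ea3833c8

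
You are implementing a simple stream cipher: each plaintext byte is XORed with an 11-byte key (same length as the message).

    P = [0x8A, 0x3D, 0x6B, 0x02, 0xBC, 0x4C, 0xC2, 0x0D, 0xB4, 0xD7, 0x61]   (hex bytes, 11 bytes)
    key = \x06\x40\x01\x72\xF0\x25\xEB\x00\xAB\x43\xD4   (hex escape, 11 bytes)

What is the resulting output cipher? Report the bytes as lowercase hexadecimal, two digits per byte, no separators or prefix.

10001010 xor 00000110 = 10001100
00111101 xor 01000000 = 01111101
01101011 xor 00000001 = 01101010
00000010 xor 01110010 = 01110000
10111100 xor 11110000 = 01001100
01001100 xor 00100101 = 01101001
11000010 xor 11101011 = 00101001
00001101 xor 00000000 = 00001101
10110100 xor 10101011 = 00011111
11010111 xor 01000011 = 10010100
01100001 xor 11010100 = 10110101

8c7d6a704c69290d1f94b5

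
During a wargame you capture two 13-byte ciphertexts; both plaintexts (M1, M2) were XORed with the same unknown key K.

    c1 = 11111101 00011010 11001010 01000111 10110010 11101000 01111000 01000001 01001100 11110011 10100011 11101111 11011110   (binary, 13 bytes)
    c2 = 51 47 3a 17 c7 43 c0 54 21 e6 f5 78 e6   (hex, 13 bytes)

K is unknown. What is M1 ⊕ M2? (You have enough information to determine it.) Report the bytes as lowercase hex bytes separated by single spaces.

ac 5d f0 50 75 ab b8 15 6d 15 56 97 38

c1 ⊕ c2 = (M1 ⊕ K) ⊕ (M2 ⊕ K) = M1 ⊕ M2 — the shared key cancels under XOR.
253 ⊕  81 = 172
 26 ⊕  71 =  93
202 ⊕  58 = 240
 71 ⊕  23 =  80
178 ⊕ 199 = 117
232 ⊕  67 = 171
120 ⊕ 192 = 184
 65 ⊕  84 =  21
 76 ⊕  33 = 109
243 ⊕ 230 =  21
163 ⊕ 245 =  86
239 ⊕ 120 = 151
222 ⊕ 230 =  56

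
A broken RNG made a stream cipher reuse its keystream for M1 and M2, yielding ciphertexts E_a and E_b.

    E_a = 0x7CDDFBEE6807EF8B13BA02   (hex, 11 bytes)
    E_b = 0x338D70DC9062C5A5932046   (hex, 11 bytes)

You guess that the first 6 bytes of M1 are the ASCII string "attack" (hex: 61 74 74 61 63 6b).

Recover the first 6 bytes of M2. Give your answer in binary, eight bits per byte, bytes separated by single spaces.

00101110 00100100 11111111 01010011 10011011 00001110

First, E_a ⊕ E_b = (M1 ⊕ K) ⊕ (M2 ⊕ K) = M1 ⊕ M2, so the key drops out. Then M2 = (M1 ⊕ M2) ⊕ M1 over the first 6 bytes.
byte 0: (7c ^ 33) ^ 61 = 4f ^ 61 = 2e
byte 1: (dd ^ 8d) ^ 74 = 50 ^ 74 = 24
byte 2: (fb ^ 70) ^ 74 = 8b ^ 74 = ff
byte 3: (ee ^ dc) ^ 61 = 32 ^ 61 = 53
byte 4: (68 ^ 90) ^ 63 = f8 ^ 63 = 9b
byte 5: (07 ^ 62) ^ 6b = 65 ^ 6b = 0e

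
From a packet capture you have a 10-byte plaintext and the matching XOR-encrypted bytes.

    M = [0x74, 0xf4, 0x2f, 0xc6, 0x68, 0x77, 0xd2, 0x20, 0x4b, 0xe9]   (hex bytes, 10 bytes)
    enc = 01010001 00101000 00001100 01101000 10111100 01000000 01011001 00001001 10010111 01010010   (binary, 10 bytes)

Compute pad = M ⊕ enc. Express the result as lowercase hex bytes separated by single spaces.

25 dc 23 ae d4 37 8b 29 dc bb

Since enc = M ⊕ pad, XORing both sides with M gives pad = M ⊕ enc.
74 ⊕ 51 = 25
f4 ⊕ 28 = dc
2f ⊕ 0c = 23
c6 ⊕ 68 = ae
68 ⊕ bc = d4
77 ⊕ 40 = 37
d2 ⊕ 59 = 8b
20 ⊕ 09 = 29
4b ⊕ 97 = dc
e9 ⊕ 52 = bb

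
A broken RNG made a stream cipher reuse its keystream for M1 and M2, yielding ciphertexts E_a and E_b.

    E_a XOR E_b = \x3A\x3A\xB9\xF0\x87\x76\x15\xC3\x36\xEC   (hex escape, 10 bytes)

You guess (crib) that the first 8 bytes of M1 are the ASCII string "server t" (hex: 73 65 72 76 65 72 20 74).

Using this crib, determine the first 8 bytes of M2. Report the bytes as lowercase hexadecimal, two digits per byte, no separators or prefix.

495fcb86e20435b7

Since E_a ⊕ E_b = M1 ⊕ M2, XORing with the guessed M1 bytes yields the corresponding M2 bytes: M2 = (E_a ⊕ E_b) ⊕ M1.
byte 0: 3a xor 73 = 49
byte 1: 3a xor 65 = 5f
byte 2: b9 xor 72 = cb
byte 3: f0 xor 76 = 86
byte 4: 87 xor 65 = e2
byte 5: 76 xor 72 = 04
byte 6: 15 xor 20 = 35
byte 7: c3 xor 74 = b7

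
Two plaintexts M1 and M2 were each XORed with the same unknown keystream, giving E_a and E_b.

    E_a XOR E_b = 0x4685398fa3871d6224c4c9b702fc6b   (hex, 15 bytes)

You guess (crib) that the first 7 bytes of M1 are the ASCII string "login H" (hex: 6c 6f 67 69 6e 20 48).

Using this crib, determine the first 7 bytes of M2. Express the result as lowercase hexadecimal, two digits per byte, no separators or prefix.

Since E_a ⊕ E_b = M1 ⊕ M2, XORing with the guessed M1 bytes yields the corresponding M2 bytes: M2 = (E_a ⊕ E_b) ⊕ M1.
 70 xor 108 =  42
133 xor 111 = 234
 57 xor 103 =  94
143 xor 105 = 230
163 xor 110 = 205
135 xor  32 = 167
 29 xor  72 =  85

2aea5ee6cda755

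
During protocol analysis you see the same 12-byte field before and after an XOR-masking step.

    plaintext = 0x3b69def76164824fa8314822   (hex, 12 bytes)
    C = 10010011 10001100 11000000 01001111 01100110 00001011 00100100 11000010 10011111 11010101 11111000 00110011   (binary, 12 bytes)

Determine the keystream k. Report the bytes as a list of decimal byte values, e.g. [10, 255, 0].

[168, 229, 30, 184, 7, 111, 166, 141, 55, 228, 176, 17]

Since C = plaintext ⊕ k, XORing both sides with plaintext gives k = plaintext ⊕ C.
byte 0: 00111011 XOR 10010011 = 10101000
byte 1: 01101001 XOR 10001100 = 11100101
byte 2: 11011110 XOR 11000000 = 00011110
byte 3: 11110111 XOR 01001111 = 10111000
byte 4: 01100001 XOR 01100110 = 00000111
byte 5: 01100100 XOR 00001011 = 01101111
byte 6: 10000010 XOR 00100100 = 10100110
byte 7: 01001111 XOR 11000010 = 10001101
byte 8: 10101000 XOR 10011111 = 00110111
byte 9: 00110001 XOR 11010101 = 11100100
byte 10: 01001000 XOR 11111000 = 10110000
byte 11: 00100010 XOR 00110011 = 00010001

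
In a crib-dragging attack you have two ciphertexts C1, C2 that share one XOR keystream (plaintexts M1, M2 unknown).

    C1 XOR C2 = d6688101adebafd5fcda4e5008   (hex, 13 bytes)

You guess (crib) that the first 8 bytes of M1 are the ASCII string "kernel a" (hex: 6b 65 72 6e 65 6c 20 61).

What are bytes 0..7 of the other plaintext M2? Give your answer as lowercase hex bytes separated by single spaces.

Since C1 ⊕ C2 = M1 ⊕ M2, XORing with the guessed M1 bytes yields the corresponding M2 bytes: M2 = (C1 ⊕ C2) ⊕ M1.
214 xor 107 = 189
104 xor 101 =  13
129 xor 114 = 243
  1 xor 110 = 111
173 xor 101 = 200
235 xor 108 = 135
175 xor  32 = 143
213 xor  97 = 180

bd 0d f3 6f c8 87 8f b4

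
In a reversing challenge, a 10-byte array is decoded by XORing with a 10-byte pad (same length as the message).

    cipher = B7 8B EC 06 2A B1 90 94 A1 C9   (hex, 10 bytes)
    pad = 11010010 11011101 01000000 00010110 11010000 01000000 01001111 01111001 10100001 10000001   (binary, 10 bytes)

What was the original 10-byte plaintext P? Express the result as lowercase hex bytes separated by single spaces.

XOR is its own inverse, so applying the key byte-wise gives the result directly.
byte 0: b7 XOR d2 = 65
byte 1: 8b XOR dd = 56
byte 2: ec XOR 40 = ac
byte 3: 06 XOR 16 = 10
byte 4: 2a XOR d0 = fa
byte 5: b1 XOR 40 = f1
byte 6: 90 XOR 4f = df
byte 7: 94 XOR 79 = ed
byte 8: a1 XOR a1 = 00
byte 9: c9 XOR 81 = 48

65 56 ac 10 fa f1 df ed 00 48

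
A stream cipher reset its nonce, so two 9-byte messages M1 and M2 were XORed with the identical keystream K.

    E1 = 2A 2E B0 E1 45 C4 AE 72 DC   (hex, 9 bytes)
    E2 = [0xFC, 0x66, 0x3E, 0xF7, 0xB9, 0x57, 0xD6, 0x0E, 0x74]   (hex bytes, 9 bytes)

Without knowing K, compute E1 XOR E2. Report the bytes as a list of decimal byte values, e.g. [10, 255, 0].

E1 ⊕ E2 = (M1 ⊕ K) ⊕ (M2 ⊕ K) = M1 ⊕ M2 — the shared key cancels under XOR.
byte 0:  42 XOR 252 = 214
byte 1:  46 XOR 102 =  72
byte 2: 176 XOR  62 = 142
byte 3: 225 XOR 247 =  22
byte 4:  69 XOR 185 = 252
byte 5: 196 XOR  87 = 147
byte 6: 174 XOR 214 = 120
byte 7: 114 XOR  14 = 124
byte 8: 220 XOR 116 = 168

[214, 72, 142, 22, 252, 147, 120, 124, 168]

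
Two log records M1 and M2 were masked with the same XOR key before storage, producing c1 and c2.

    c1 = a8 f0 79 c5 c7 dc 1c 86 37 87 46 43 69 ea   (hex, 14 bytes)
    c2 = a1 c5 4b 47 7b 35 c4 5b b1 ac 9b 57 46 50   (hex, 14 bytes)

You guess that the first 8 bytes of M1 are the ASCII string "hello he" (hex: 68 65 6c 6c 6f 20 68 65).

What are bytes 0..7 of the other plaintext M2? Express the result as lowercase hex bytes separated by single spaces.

First, c1 ⊕ c2 = (M1 ⊕ K) ⊕ (M2 ⊕ K) = M1 ⊕ M2, so the key drops out. Then M2 = (M1 ⊕ M2) ⊕ M1 over the first 8 bytes.
byte 0: (a8 xor a1) xor 68 = 09 xor 68 = 61
byte 1: (f0 xor c5) xor 65 = 35 xor 65 = 50
byte 2: (79 xor 4b) xor 6c = 32 xor 6c = 5e
byte 3: (c5 xor 47) xor 6c = 82 xor 6c = ee
byte 4: (c7 xor 7b) xor 6f = bc xor 6f = d3
byte 5: (dc xor 35) xor 20 = e9 xor 20 = c9
byte 6: (1c xor c4) xor 68 = d8 xor 68 = b0
byte 7: (86 xor 5b) xor 65 = dd xor 65 = b8

61 50 5e ee d3 c9 b0 b8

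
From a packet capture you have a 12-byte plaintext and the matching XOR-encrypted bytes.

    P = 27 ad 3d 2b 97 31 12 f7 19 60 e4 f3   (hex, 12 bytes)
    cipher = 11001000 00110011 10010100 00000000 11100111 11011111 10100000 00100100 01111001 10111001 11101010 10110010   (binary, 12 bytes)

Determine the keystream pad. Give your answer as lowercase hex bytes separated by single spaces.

Since cipher = P ⊕ pad, XORing both sides with P gives pad = P ⊕ cipher.
 39 ^ 200 = 239
173 ^  51 = 158
 61 ^ 148 = 169
 43 ^   0 =  43
151 ^ 231 = 112
 49 ^ 223 = 238
 18 ^ 160 = 178
247 ^  36 = 211
 25 ^ 121 =  96
 96 ^ 185 = 217
228 ^ 234 =  14
243 ^ 178 =  65

ef 9e a9 2b 70 ee b2 d3 60 d9 0e 41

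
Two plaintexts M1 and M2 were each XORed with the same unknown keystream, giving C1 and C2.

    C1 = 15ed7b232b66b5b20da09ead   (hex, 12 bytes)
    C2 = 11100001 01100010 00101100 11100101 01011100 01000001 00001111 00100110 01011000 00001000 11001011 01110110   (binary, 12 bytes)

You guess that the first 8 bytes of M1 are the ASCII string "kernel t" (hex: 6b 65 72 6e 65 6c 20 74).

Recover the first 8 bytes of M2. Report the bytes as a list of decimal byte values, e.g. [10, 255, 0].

First, C1 ⊕ C2 = (M1 ⊕ K) ⊕ (M2 ⊕ K) = M1 ⊕ M2, so the key drops out. Then M2 = (M1 ⊕ M2) ⊕ M1 over the first 8 bytes.
byte 0: (15 ⊕ e1) ⊕ 6b = f4 ⊕ 6b = 9f
byte 1: (ed ⊕ 62) ⊕ 65 = 8f ⊕ 65 = ea
byte 2: (7b ⊕ 2c) ⊕ 72 = 57 ⊕ 72 = 25
byte 3: (23 ⊕ e5) ⊕ 6e = c6 ⊕ 6e = a8
byte 4: (2b ⊕ 5c) ⊕ 65 = 77 ⊕ 65 = 12
byte 5: (66 ⊕ 41) ⊕ 6c = 27 ⊕ 6c = 4b
byte 6: (b5 ⊕ 0f) ⊕ 20 = ba ⊕ 20 = 9a
byte 7: (b2 ⊕ 26) ⊕ 74 = 94 ⊕ 74 = e0

[159, 234, 37, 168, 18, 75, 154, 224]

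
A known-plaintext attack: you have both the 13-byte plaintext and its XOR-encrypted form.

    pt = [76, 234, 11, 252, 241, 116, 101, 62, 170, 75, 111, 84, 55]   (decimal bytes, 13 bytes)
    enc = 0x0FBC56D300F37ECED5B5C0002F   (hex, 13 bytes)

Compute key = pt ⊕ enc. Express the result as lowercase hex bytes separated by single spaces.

43 56 5d 2f f1 87 1b f0 7f fe af 54 18

Since enc = pt ⊕ key, XORing both sides with pt gives key = pt ⊕ enc.
4c xor 0f = 43
ea xor bc = 56
0b xor 56 = 5d
fc xor d3 = 2f
f1 xor 00 = f1
74 xor f3 = 87
65 xor 7e = 1b
3e xor ce = f0
aa xor d5 = 7f
4b xor b5 = fe
6f xor c0 = af
54 xor 00 = 54
37 xor 2f = 18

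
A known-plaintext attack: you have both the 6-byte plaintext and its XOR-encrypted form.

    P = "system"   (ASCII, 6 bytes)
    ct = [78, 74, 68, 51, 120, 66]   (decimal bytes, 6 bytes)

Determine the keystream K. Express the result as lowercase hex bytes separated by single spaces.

Since ct = P ⊕ K, XORing both sides with P gives K = P ⊕ ct.
115 XOR  78 =  61
121 XOR  74 =  51
115 XOR  68 =  55
116 XOR  51 =  71
101 XOR 120 =  29
109 XOR  66 =  47

3d 33 37 47 1d 2f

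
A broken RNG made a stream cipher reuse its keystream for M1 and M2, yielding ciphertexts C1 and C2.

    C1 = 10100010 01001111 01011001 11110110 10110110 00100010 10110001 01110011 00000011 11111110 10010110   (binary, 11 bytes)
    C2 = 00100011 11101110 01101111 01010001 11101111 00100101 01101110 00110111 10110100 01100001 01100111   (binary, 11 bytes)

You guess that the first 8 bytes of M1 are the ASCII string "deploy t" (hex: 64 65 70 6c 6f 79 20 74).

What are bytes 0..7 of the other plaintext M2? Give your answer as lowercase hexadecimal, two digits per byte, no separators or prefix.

First, C1 ⊕ C2 = (M1 ⊕ K) ⊕ (M2 ⊕ K) = M1 ⊕ M2, so the key drops out. Then M2 = (M1 ⊕ M2) ⊕ M1 over the first 8 bytes.
byte 0: (a2 ⊕ 23) ⊕ 64 = 81 ⊕ 64 = e5
byte 1: (4f ⊕ ee) ⊕ 65 = a1 ⊕ 65 = c4
byte 2: (59 ⊕ 6f) ⊕ 70 = 36 ⊕ 70 = 46
byte 3: (f6 ⊕ 51) ⊕ 6c = a7 ⊕ 6c = cb
byte 4: (b6 ⊕ ef) ⊕ 6f = 59 ⊕ 6f = 36
byte 5: (22 ⊕ 25) ⊕ 79 = 07 ⊕ 79 = 7e
byte 6: (b1 ⊕ 6e) ⊕ 20 = df ⊕ 20 = ff
byte 7: (73 ⊕ 37) ⊕ 74 = 44 ⊕ 74 = 30

e5c446cb367eff30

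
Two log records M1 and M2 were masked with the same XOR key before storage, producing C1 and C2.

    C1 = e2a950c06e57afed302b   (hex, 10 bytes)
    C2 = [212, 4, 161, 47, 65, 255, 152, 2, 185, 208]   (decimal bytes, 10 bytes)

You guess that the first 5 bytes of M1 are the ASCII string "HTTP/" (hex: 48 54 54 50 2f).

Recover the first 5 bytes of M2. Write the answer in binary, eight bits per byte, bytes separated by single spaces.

First, C1 ⊕ C2 = (M1 ⊕ K) ⊕ (M2 ⊕ K) = M1 ⊕ M2, so the key drops out. Then M2 = (M1 ⊕ M2) ⊕ M1 over the first 5 bytes.
byte 0: (e2 XOR d4) XOR 48 = 36 XOR 48 = 7e
byte 1: (a9 XOR 04) XOR 54 = ad XOR 54 = f9
byte 2: (50 XOR a1) XOR 54 = f1 XOR 54 = a5
byte 3: (c0 XOR 2f) XOR 50 = ef XOR 50 = bf
byte 4: (6e XOR 41) XOR 2f = 2f XOR 2f = 00

01111110 11111001 10100101 10111111 00000000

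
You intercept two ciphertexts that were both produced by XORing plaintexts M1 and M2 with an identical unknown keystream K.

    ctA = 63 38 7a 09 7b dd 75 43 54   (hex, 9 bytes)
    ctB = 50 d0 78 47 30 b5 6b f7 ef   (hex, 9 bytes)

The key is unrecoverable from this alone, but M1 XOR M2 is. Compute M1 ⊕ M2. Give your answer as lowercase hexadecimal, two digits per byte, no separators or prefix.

33e8024e4b681eb4bb

ctA ⊕ ctB = (M1 ⊕ K) ⊕ (M2 ⊕ K) = M1 ⊕ M2 — the shared key cancels under XOR.
byte 0:  99 ⊕  80 =  51
byte 1:  56 ⊕ 208 = 232
byte 2: 122 ⊕ 120 =   2
byte 3:   9 ⊕  71 =  78
byte 4: 123 ⊕  48 =  75
byte 5: 221 ⊕ 181 = 104
byte 6: 117 ⊕ 107 =  30
byte 7:  67 ⊕ 247 = 180
byte 8:  84 ⊕ 239 = 187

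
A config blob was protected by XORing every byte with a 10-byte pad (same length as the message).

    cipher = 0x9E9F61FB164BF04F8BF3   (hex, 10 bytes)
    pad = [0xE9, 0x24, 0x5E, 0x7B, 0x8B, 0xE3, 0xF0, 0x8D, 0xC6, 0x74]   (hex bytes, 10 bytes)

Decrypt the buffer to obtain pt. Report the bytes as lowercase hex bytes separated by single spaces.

77 bb 3f 80 9d a8 00 c2 4d 87

XOR is its own inverse, so applying the key byte-wise gives the result directly.
byte 0: 9e ^ e9 = 77
byte 1: 9f ^ 24 = bb
byte 2: 61 ^ 5e = 3f
byte 3: fb ^ 7b = 80
byte 4: 16 ^ 8b = 9d
byte 5: 4b ^ e3 = a8
byte 6: f0 ^ f0 = 00
byte 7: 4f ^ 8d = c2
byte 8: 8b ^ c6 = 4d
byte 9: f3 ^ 74 = 87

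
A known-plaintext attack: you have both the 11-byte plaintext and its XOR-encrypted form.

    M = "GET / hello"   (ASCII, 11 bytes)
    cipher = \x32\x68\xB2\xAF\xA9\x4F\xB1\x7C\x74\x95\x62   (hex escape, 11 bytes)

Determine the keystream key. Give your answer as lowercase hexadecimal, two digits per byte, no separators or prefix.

752de68f866fd91918f90d

Since cipher = M ⊕ key, XORing both sides with M gives key = M ⊕ cipher.
byte 0: 01000111 XOR 00110010 = 01110101
byte 1: 01000101 XOR 01101000 = 00101101
byte 2: 01010100 XOR 10110010 = 11100110
byte 3: 00100000 XOR 10101111 = 10001111
byte 4: 00101111 XOR 10101001 = 10000110
byte 5: 00100000 XOR 01001111 = 01101111
byte 6: 01101000 XOR 10110001 = 11011001
byte 7: 01100101 XOR 01111100 = 00011001
byte 8: 01101100 XOR 01110100 = 00011000
byte 9: 01101100 XOR 10010101 = 11111001
byte 10: 01101111 XOR 01100010 = 00001101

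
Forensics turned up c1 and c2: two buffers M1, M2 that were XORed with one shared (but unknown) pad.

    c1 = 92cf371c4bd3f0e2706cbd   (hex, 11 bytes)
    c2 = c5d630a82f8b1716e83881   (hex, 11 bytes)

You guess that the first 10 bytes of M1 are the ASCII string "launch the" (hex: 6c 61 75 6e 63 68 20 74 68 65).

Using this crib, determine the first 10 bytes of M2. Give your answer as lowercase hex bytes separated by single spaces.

3b 78 72 da 07 30 c7 80 f0 31

First, c1 ⊕ c2 = (M1 ⊕ K) ⊕ (M2 ⊕ K) = M1 ⊕ M2, so the key drops out. Then M2 = (M1 ⊕ M2) ⊕ M1 over the first 10 bytes.
byte 0: (92 xor c5) xor 6c = 57 xor 6c = 3b
byte 1: (cf xor d6) xor 61 = 19 xor 61 = 78
byte 2: (37 xor 30) xor 75 = 07 xor 75 = 72
byte 3: (1c xor a8) xor 6e = b4 xor 6e = da
byte 4: (4b xor 2f) xor 63 = 64 xor 63 = 07
byte 5: (d3 xor 8b) xor 68 = 58 xor 68 = 30
byte 6: (f0 xor 17) xor 20 = e7 xor 20 = c7
byte 7: (e2 xor 16) xor 74 = f4 xor 74 = 80
byte 8: (70 xor e8) xor 68 = 98 xor 68 = f0
byte 9: (6c xor 38) xor 65 = 54 xor 65 = 31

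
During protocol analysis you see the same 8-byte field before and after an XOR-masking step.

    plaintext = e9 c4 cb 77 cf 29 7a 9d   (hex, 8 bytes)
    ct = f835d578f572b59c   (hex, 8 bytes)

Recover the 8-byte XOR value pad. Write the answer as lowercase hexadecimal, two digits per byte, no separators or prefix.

11f11e0f3a5bcf01

Since ct = plaintext ⊕ pad, XORing both sides with plaintext gives pad = plaintext ⊕ ct.
233 ^ 248 =  17
196 ^  53 = 241
203 ^ 213 =  30
119 ^ 120 =  15
207 ^ 245 =  58
 41 ^ 114 =  91
122 ^ 181 = 207
157 ^ 156 =   1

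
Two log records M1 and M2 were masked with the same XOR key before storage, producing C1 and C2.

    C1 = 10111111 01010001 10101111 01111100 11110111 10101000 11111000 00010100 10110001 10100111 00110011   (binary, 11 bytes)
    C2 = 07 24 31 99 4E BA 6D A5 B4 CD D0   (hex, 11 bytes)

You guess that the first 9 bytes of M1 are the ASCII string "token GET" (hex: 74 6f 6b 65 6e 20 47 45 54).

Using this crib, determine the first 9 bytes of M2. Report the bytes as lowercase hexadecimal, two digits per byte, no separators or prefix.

First, C1 ⊕ C2 = (M1 ⊕ K) ⊕ (M2 ⊕ K) = M1 ⊕ M2, so the key drops out. Then M2 = (M1 ⊕ M2) ⊕ M1 over the first 9 bytes.
byte 0: (bf ^ 07) ^ 74 = b8 ^ 74 = cc
byte 1: (51 ^ 24) ^ 6f = 75 ^ 6f = 1a
byte 2: (af ^ 31) ^ 6b = 9e ^ 6b = f5
byte 3: (7c ^ 99) ^ 65 = e5 ^ 65 = 80
byte 4: (f7 ^ 4e) ^ 6e = b9 ^ 6e = d7
byte 5: (a8 ^ ba) ^ 20 = 12 ^ 20 = 32
byte 6: (f8 ^ 6d) ^ 47 = 95 ^ 47 = d2
byte 7: (14 ^ a5) ^ 45 = b1 ^ 45 = f4
byte 8: (b1 ^ b4) ^ 54 = 05 ^ 54 = 51

cc1af580d732d2f451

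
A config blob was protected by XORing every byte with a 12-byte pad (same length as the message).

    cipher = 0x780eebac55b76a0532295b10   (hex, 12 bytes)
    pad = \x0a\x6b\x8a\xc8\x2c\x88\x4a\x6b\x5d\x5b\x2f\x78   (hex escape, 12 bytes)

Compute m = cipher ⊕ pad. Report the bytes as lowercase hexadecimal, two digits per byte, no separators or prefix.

78 XOR 0a = 72
0e XOR 6b = 65
eb XOR 8a = 61
ac XOR c8 = 64
55 XOR 2c = 79
b7 XOR 88 = 3f
6a XOR 4a = 20
05 XOR 6b = 6e
32 XOR 5d = 6f
29 XOR 5b = 72
5b XOR 2f = 74
10 XOR 78 = 68

72656164793f206e6f727468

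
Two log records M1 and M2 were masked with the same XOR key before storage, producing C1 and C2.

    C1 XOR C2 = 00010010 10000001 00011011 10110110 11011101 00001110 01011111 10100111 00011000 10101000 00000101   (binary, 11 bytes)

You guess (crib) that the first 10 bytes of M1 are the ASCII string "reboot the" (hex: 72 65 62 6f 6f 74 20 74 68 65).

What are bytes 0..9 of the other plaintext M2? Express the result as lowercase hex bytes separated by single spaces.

Since C1 ⊕ C2 = M1 ⊕ M2, XORing with the guessed M1 bytes yields the corresponding M2 bytes: M2 = (C1 ⊕ C2) ⊕ M1.
byte 0: 12 xor 72 = 60
byte 1: 81 xor 65 = e4
byte 2: 1b xor 62 = 79
byte 3: b6 xor 6f = d9
byte 4: dd xor 6f = b2
byte 5: 0e xor 74 = 7a
byte 6: 5f xor 20 = 7f
byte 7: a7 xor 74 = d3
byte 8: 18 xor 68 = 70
byte 9: a8 xor 65 = cd

60 e4 79 d9 b2 7a 7f d3 70 cd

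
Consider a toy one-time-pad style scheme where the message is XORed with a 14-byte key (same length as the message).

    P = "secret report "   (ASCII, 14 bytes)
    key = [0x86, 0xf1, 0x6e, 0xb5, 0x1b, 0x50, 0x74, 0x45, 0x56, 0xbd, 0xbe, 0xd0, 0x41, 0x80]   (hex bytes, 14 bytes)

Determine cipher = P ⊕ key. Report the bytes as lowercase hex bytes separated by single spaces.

f5 94 0d c7 7e 24 54 37 33 cd d1 a2 35 a0

115 ⊕ 134 = 245
101 ⊕ 241 = 148
 99 ⊕ 110 =  13
114 ⊕ 181 = 199
101 ⊕  27 = 126
116 ⊕  80 =  36
 32 ⊕ 116 =  84
114 ⊕  69 =  55
101 ⊕  86 =  51
112 ⊕ 189 = 205
111 ⊕ 190 = 209
114 ⊕ 208 = 162
116 ⊕  65 =  53
 32 ⊕ 128 = 160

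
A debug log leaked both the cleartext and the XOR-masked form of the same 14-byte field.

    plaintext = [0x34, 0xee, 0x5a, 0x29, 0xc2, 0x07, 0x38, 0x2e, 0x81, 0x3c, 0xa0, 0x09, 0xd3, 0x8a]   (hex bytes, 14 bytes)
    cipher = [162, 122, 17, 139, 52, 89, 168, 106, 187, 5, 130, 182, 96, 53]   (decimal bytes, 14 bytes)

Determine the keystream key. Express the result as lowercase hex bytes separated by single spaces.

96 94 4b a2 f6 5e 90 44 3a 39 22 bf b3 bf

Since cipher = plaintext ⊕ key, XORing both sides with plaintext gives key = plaintext ⊕ cipher.
byte 0:  52 ^ 162 = 150
byte 1: 238 ^ 122 = 148
byte 2:  90 ^  17 =  75
byte 3:  41 ^ 139 = 162
byte 4: 194 ^  52 = 246
byte 5:   7 ^  89 =  94
byte 6:  56 ^ 168 = 144
byte 7:  46 ^ 106 =  68
byte 8: 129 ^ 187 =  58
byte 9:  60 ^   5 =  57
byte 10: 160 ^ 130 =  34
byte 11:   9 ^ 182 = 191
byte 12: 211 ^  96 = 179
byte 13: 138 ^  53 = 191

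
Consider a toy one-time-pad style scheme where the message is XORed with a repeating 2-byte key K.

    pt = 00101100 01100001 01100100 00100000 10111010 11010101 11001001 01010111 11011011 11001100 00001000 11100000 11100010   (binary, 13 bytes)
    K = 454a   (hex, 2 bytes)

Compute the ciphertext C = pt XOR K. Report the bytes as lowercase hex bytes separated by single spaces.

69 2b 21 6a ff 9f 8c 1d 9e 86 4d aa a7

The 2-byte key repeats, so the effective keystream is 45 4a 45 4a 45 4a 45 4a 45 4a 45 4a 45.
byte 0: 2c ^ 45 = 69
byte 1: 61 ^ 4a = 2b
byte 2: 64 ^ 45 = 21
byte 3: 20 ^ 4a = 6a
byte 4: ba ^ 45 = ff
byte 5: d5 ^ 4a = 9f
byte 6: c9 ^ 45 = 8c
byte 7: 57 ^ 4a = 1d
byte 8: db ^ 45 = 9e
byte 9: cc ^ 4a = 86
byte 10: 08 ^ 45 = 4d
byte 11: e0 ^ 4a = aa
byte 12: e2 ^ 45 = a7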